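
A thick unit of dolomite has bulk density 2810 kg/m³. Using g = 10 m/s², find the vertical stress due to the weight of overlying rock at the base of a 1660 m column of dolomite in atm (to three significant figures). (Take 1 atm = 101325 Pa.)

460 atm

dolomite: 2810 kg/m³ × 10 m/s² × 1660 m = 4.665×10^7 Pa = 460.4 atm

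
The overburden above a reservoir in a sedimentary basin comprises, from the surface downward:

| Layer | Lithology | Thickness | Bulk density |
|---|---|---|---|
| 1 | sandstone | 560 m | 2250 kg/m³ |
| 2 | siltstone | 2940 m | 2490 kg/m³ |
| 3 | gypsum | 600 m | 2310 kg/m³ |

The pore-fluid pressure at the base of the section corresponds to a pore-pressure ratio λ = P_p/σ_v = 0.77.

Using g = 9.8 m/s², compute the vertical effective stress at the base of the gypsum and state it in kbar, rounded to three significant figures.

Overburden (lithostatic) stress σ_v:
sandstone: 2250 kg/m³ × 9.8 m/s² × 560 m = 1.235×10^7 Pa = 12.35 MPa
siltstone: 2490 kg/m³ × 9.8 m/s² × 2940 m = 7.174×10^7 Pa = 71.74 MPa
gypsum: 2310 kg/m³ × 9.8 m/s² × 600 m = 1.358×10^7 Pa = 13.58 MPa
Total = 12.35 + 71.74 + 13.58 = 97.673 MPa
Pore pressure P_p = λ·σ_v = 0.77 × 97.67 MPa = 75.21 MPa
Effective stress σ' = σ_v − P_p = 97.67 − 75.21 = 22.465 MPa = 0.22465 kbar

0.225 kbar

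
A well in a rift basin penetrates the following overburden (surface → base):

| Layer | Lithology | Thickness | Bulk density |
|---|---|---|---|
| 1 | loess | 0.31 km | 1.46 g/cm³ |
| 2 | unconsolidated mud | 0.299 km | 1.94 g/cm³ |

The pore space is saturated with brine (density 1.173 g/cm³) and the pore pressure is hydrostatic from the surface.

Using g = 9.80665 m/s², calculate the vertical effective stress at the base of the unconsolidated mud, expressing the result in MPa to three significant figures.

3.12 MPa

Overburden (lithostatic) stress σ_v:
loess: 1460 kg/m³ × 9.80665 m/s² × 310 m = 4.438×10^6 Pa = 4.438 MPa
unconsolidated mud: 1940 kg/m³ × 9.80665 m/s² × 299 m = 5.688×10^6 Pa = 5.688 MPa
Total = 4.438 + 5.688 = 10.127 MPa
Pore pressure P_p = 1173 kg/m³ × 9.80665 m/s² × 609 m = 7.005×10^6 Pa = 7.005 MPa
Effective stress σ' = σ_v − P_p = 10.13 − 7.005 = 3.1215 MPa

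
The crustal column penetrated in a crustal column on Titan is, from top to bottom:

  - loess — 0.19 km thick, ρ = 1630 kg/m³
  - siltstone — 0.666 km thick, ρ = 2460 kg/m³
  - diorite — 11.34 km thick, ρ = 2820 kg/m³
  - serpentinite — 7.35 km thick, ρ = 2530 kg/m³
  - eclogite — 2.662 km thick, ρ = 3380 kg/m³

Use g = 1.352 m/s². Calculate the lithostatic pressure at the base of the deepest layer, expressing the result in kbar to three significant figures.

0.832 kbar

loess: 1630 kg/m³ × 1.352 m/s² × 190 m = 4.187×10^5 Pa = 4.187×10^-3 kbar
siltstone: 2460 kg/m³ × 1.352 m/s² × 666 m = 2.215×10^6 Pa = 0.02215 kbar
diorite: 2820 kg/m³ × 1.352 m/s² × 11340 m = 4.324×10^7 Pa = 0.4324 kbar
serpentinite: 2530 kg/m³ × 1.352 m/s² × 7350 m = 2.514×10^7 Pa = 0.2514 kbar
eclogite: 3380 kg/m³ × 1.352 m/s² × 2662 m = 1.216×10^7 Pa = 0.1216 kbar
Total = 4.187×10^-3 + 0.02215 + 0.4324 + 0.2514 + 0.1216 = 0.83175 kbar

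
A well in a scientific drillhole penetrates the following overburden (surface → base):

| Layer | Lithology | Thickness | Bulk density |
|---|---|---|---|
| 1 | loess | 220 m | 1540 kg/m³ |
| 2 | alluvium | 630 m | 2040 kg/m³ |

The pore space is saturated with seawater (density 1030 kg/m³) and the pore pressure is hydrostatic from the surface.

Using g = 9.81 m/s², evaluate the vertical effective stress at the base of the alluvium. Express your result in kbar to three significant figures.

0.0734 kbar

Overburden (lithostatic) stress σ_v:
loess: 1540 kg/m³ × 9.81 m/s² × 220 m = 3.324×10^6 Pa = 3.324 MPa
alluvium: 2040 kg/m³ × 9.81 m/s² × 630 m = 1.261×10^7 Pa = 12.61 MPa
Total = 3.324 + 12.61 = 15.931 MPa
Pore pressure P_p = 1030 kg/m³ × 9.81 m/s² × 850 m = 8.589×10^6 Pa = 8.589 MPa
Effective stress σ' = σ_v − P_p = 15.93 − 8.589 = 7.3428 MPa = 0.073428 kbar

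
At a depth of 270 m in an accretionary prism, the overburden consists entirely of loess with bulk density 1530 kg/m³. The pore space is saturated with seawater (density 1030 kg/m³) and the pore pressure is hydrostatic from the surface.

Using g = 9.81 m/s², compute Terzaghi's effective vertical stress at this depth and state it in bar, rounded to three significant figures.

Overburden (lithostatic) stress σ_v:
loess: 1530 kg/m³ × 9.81 m/s² × 270 m = 4.053×10^6 Pa = 4.053 MPa
Pore pressure P_p = 1030 kg/m³ × 9.81 m/s² × 270 m = 2.728×10^6 Pa = 2.728 MPa
Effective stress σ' = σ_v − P_p = 4.053 − 2.728 = 1.3243 MPa = 13.243 bar

13.2 bar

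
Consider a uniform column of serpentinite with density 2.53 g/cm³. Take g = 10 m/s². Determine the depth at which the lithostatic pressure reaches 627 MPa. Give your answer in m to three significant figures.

24800 m

h = P/(ρg) = 627 MPa / (2530 kg/m³ × 10 m/s²) = 6.270×10^8 Pa / 25300 Pa/m = 24783 m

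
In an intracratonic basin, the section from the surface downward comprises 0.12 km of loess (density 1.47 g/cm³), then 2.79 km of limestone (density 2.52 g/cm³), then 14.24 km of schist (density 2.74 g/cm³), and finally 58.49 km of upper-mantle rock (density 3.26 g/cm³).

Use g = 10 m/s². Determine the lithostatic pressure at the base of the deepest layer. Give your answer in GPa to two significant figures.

loess: 1470 kg/m³ × 10 m/s² × 120 m = 1.764×10^6 Pa = 1.764×10^-3 GPa
limestone: 2520 kg/m³ × 10 m/s² × 2790 m = 7.031×10^7 Pa = 0.07031 GPa
schist: 2740 kg/m³ × 10 m/s² × 14240 m = 3.902×10^8 Pa = 0.3902 GPa
upper-mantle rock: 3260 kg/m³ × 10 m/s² × 58490 m = 1.907×10^9 Pa = 1.907 GPa
Total = 1.764×10^-3 + 0.07031 + 0.3902 + 1.907 = 2.3690 GPa

2.4 GPa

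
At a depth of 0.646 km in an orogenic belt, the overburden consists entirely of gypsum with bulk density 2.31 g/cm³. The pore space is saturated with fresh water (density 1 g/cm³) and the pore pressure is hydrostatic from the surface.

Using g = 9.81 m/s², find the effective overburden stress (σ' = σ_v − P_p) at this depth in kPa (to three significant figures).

8300 kPa

Overburden (lithostatic) stress σ_v:
gypsum: 2310 kg/m³ × 9.81 m/s² × 646 m = 1.464×10^7 Pa = 14.64 MPa
Pore pressure P_p = 1000 kg/m³ × 9.81 m/s² × 646 m = 6.337×10^6 Pa = 6.337 MPa
Effective stress σ' = σ_v − P_p = 14.64 − 6.337 = 8.3018 MPa = 8301.8 kPa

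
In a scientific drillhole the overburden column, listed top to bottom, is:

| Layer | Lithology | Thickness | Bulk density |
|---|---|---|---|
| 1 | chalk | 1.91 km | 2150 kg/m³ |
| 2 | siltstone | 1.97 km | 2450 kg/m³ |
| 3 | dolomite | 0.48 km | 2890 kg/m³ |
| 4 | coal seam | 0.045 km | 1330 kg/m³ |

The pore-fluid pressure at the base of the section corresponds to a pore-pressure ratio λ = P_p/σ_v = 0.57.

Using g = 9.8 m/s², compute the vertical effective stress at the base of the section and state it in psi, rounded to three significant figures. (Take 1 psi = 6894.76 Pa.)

6340 psi

Overburden (lithostatic) stress σ_v:
chalk: 2150 kg/m³ × 9.8 m/s² × 1910 m = 4.024×10^7 Pa = 40.24 MPa
siltstone: 2450 kg/m³ × 9.8 m/s² × 1970 m = 4.730×10^7 Pa = 47.30 MPa
dolomite: 2890 kg/m³ × 9.8 m/s² × 480 m = 1.359×10^7 Pa = 13.59 MPa
coal seam: 1330 kg/m³ × 9.8 m/s² × 45 m = 5.865×10^5 Pa = 0.5865 MPa
Total = 40.24 + 47.30 + 13.59 + 0.5865 = 101.72 MPa
Pore pressure P_p = λ·σ_v = 0.57 × 101.7 MPa = 57.98 MPa
Effective stress σ' = σ_v − P_p = 101.7 − 57.98 = 43.742 MPa = 6344.2 psi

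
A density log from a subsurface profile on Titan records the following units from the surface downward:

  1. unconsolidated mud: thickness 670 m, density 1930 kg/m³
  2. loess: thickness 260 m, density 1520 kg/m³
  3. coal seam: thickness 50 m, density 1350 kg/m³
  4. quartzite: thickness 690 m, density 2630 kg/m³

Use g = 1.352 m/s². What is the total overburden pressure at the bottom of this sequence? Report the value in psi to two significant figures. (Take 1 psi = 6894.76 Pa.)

700 psi

unconsolidated mud: 1930 kg/m³ × 1.352 m/s² × 670 m = 1.748×10^6 Pa = 253.6 psi
loess: 1520 kg/m³ × 1.352 m/s² × 260 m = 5.343×10^5 Pa = 77.50 psi
coal seam: 1350 kg/m³ × 1.352 m/s² × 50 m = 91260 Pa = 13.24 psi
quartzite: 2630 kg/m³ × 1.352 m/s² × 690 m = 2.453×10^6 Pa = 355.8 psi
Total = 253.6 + 77.50 + 13.24 + 355.8 = 700.14 psi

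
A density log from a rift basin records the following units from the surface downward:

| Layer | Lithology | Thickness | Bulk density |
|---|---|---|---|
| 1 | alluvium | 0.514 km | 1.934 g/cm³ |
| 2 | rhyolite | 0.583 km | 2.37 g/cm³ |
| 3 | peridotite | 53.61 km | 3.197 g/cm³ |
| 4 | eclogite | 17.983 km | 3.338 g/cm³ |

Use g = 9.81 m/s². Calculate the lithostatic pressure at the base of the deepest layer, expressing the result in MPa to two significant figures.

alluvium: 1934 kg/m³ × 9.81 m/s² × 514 m = 9.752×10^6 Pa = 9.752 MPa
rhyolite: 2370 kg/m³ × 9.81 m/s² × 583 m = 1.355×10^7 Pa = 13.55 MPa
peridotite: 3197 kg/m³ × 9.81 m/s² × 53610 m = 1.681×10^9 Pa = 1681 MPa
eclogite: 3338 kg/m³ × 9.81 m/s² × 17983 m = 5.889×10^8 Pa = 588.9 MPa
Total = 9.752 + 13.55 + 1681 + 588.9 = 2293.5 MPa

2300 MPa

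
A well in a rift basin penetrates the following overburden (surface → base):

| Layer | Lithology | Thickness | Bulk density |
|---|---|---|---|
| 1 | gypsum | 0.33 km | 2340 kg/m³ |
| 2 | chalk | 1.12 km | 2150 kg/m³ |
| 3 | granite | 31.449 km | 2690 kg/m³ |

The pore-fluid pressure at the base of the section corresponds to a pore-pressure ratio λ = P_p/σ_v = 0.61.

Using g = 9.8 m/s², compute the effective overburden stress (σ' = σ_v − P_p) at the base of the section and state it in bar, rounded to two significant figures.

3400 bar

Overburden (lithostatic) stress σ_v:
gypsum: 2340 kg/m³ × 9.8 m/s² × 330 m = 7.568×10^6 Pa = 7.568 MPa
chalk: 2150 kg/m³ × 9.8 m/s² × 1120 m = 2.360×10^7 Pa = 23.60 MPa
granite: 2690 kg/m³ × 9.8 m/s² × 31449 m = 8.291×10^8 Pa = 829.1 MPa
Total = 7.568 + 23.60 + 829.1 = 860.22 MPa
Pore pressure P_p = λ·σ_v = 0.61 × 860.2 MPa = 524.7 MPa
Effective stress σ' = σ_v − P_p = 860.2 − 524.7 = 335.49 MPa = 3354.9 bar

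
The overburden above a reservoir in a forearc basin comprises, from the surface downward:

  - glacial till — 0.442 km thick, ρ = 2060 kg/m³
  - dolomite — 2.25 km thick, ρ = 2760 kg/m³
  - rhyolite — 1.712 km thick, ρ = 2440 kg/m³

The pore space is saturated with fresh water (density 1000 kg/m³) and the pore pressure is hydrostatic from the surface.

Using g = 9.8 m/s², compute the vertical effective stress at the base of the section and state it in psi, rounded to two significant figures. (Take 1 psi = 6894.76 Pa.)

Overburden (lithostatic) stress σ_v:
glacial till: 2060 kg/m³ × 9.8 m/s² × 442 m = 8.923×10^6 Pa = 8.923 MPa
dolomite: 2760 kg/m³ × 9.8 m/s² × 2250 m = 6.086×10^7 Pa = 60.86 MPa
rhyolite: 2440 kg/m³ × 9.8 m/s² × 1712 m = 4.094×10^7 Pa = 40.94 MPa
Total = 8.923 + 60.86 + 40.94 = 110.72 MPa
Pore pressure P_p = 1000 kg/m³ × 9.8 m/s² × 4404 m = 4.316×10^7 Pa = 43.16 MPa
Effective stress σ' = σ_v − P_p = 110.7 − 43.16 = 67.559 MPa = 9798.6 psi

9800 psi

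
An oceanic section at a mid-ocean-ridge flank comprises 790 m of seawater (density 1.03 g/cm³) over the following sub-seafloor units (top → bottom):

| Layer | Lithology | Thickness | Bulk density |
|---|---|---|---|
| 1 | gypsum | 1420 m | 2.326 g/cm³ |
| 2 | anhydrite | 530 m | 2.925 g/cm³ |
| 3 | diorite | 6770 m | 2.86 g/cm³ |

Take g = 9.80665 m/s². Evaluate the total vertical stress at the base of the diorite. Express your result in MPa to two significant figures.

250 MPa

seawater: 1030 kg/m³ × 9.80665 m/s² × 790 m = 7.980×10^6 Pa = 7.980 MPa
gypsum: 2326 kg/m³ × 9.80665 m/s² × 1420 m = 3.239×10^7 Pa = 32.39 MPa
anhydrite: 2925 kg/m³ × 9.80665 m/s² × 530 m = 1.520×10^7 Pa = 15.20 MPa
diorite: 2860 kg/m³ × 9.80665 m/s² × 6770 m = 1.899×10^8 Pa = 189.9 MPa
Total = 7.980 + 32.39 + 15.20 + 189.9 = 245.45 MPa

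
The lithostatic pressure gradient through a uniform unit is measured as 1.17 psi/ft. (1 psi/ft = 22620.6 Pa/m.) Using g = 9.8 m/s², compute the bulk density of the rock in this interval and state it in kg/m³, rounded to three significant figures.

2700 kg/m³

ρ = (dP/dz)/g = 1.17 psi/ft / 9.8 m/s² = 26466 Pa/m / 9.8 m/s² = 2700.6 kg/m³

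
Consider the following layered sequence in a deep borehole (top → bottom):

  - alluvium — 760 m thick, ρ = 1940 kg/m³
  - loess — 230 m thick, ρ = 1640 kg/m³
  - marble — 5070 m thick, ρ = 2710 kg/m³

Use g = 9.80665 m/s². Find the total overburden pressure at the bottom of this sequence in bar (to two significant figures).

alluvium: 1940 kg/m³ × 9.80665 m/s² × 760 m = 1.446×10^7 Pa = 144.6 bar
loess: 1640 kg/m³ × 9.80665 m/s² × 230 m = 3.699×10^6 Pa = 36.99 bar
marble: 2710 kg/m³ × 9.80665 m/s² × 5070 m = 1.347×10^8 Pa = 1347 bar
Total = 144.6 + 36.99 + 1347 = 1529.0 bar

1500 bar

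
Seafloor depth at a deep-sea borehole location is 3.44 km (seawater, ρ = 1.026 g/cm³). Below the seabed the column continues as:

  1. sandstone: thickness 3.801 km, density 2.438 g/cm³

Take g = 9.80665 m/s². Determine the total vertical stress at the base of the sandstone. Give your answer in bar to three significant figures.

1250 bar

seawater: 1026 kg/m³ × 9.80665 m/s² × 3440 m = 3.461×10^7 Pa = 346.1 bar
sandstone: 2438 kg/m³ × 9.80665 m/s² × 3801 m = 9.088×10^7 Pa = 908.8 bar
Total = 346.1 + 908.8 = 1254.9 bar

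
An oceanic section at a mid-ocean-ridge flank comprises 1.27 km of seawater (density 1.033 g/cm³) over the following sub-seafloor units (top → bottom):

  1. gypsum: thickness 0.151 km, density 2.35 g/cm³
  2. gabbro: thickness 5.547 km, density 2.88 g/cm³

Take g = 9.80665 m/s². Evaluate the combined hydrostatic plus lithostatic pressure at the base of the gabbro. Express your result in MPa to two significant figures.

seawater: 1033 kg/m³ × 9.80665 m/s² × 1270 m = 1.287×10^7 Pa = 12.87 MPa
gypsum: 2350 kg/m³ × 9.80665 m/s² × 151 m = 3.480×10^6 Pa = 3.480 MPa
gabbro: 2880 kg/m³ × 9.80665 m/s² × 5547 m = 1.567×10^8 Pa = 156.7 MPa
Total = 12.87 + 3.480 + 156.7 = 173.01 MPa

170 MPa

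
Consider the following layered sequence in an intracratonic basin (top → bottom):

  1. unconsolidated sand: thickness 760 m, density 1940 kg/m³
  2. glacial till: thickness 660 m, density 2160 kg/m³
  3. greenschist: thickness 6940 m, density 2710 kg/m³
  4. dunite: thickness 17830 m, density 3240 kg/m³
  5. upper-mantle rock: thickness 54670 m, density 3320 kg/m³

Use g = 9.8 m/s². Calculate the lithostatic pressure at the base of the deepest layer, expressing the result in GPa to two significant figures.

2.6 GPa

unconsolidated sand: 1940 kg/m³ × 9.8 m/s² × 760 m = 1.445×10^7 Pa = 0.01445 GPa
glacial till: 2160 kg/m³ × 9.8 m/s² × 660 m = 1.397×10^7 Pa = 0.01397 GPa
greenschist: 2710 kg/m³ × 9.8 m/s² × 6940 m = 1.843×10^8 Pa = 0.1843 GPa
dunite: 3240 kg/m³ × 9.8 m/s² × 17830 m = 5.661×10^8 Pa = 0.5661 GPa
upper-mantle rock: 3320 kg/m³ × 9.8 m/s² × 54670 m = 1.779×10^9 Pa = 1.779 GPa
Total = 0.01445 + 0.01397 + 0.1843 + 0.5661 + 1.779 = 2.5576 GPa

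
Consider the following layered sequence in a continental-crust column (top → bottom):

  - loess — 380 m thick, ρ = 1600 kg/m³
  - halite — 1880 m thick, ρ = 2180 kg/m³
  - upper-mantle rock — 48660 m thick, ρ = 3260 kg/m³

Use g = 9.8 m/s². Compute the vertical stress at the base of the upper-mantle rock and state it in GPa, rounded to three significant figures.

1.60 GPa

loess: 1600 kg/m³ × 9.8 m/s² × 380 m = 5.958×10^6 Pa = 5.958×10^-3 GPa
halite: 2180 kg/m³ × 9.8 m/s² × 1880 m = 4.016×10^7 Pa = 0.04016 GPa
upper-mantle rock: 3260 kg/m³ × 9.8 m/s² × 48660 m = 1.555×10^9 Pa = 1.555 GPa
Total = 5.958×10^-3 + 0.04016 + 1.555 = 1.6007 GPa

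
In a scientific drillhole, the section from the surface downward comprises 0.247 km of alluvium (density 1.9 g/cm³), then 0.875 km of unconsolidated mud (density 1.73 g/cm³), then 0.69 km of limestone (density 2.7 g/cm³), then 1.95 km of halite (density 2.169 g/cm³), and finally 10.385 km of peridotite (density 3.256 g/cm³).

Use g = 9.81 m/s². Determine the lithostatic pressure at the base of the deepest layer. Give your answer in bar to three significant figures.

4110 bar

alluvium: 1900 kg/m³ × 9.81 m/s² × 247 m = 4.604×10^6 Pa = 46.04 bar
unconsolidated mud: 1730 kg/m³ × 9.81 m/s² × 875 m = 1.485×10^7 Pa = 148.5 bar
limestone: 2700 kg/m³ × 9.81 m/s² × 690 m = 1.828×10^7 Pa = 182.8 bar
halite: 2169 kg/m³ × 9.81 m/s² × 1950 m = 4.149×10^7 Pa = 414.9 bar
peridotite: 3256 kg/m³ × 9.81 m/s² × 10385 m = 3.317×10^8 Pa = 3317 bar
Total = 46.04 + 148.5 + 182.8 + 414.9 + 3317 = 4109.3 bar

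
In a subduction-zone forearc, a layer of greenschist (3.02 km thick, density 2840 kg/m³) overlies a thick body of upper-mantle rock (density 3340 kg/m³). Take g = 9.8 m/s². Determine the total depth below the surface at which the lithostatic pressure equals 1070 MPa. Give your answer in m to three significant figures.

Pressure at base of upper layers: 2840×9.8×3020 = 8.405×10^7 Pa = 84.05 MPa
Remaining pressure to be supplied by upper-mantle rock: 1.070×10^9 − 8.405×10^7 = 9.859×10^8 Pa
Additional depth in upper-mantle rock = 9.859×10^8 Pa / (3340 kg/m³ × 9.8 m/s²) = 30122 m
Total depth = 3020 m + 30122 m = 33142 m

33100 m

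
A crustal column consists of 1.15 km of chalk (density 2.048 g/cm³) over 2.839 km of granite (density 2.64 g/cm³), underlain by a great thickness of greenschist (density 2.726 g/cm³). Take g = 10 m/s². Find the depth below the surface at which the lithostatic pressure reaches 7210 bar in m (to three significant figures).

26800 m

Pressure at base of upper layers: 2048×10×1150 + 2640×10×2839 = 9.850×10^7 Pa = 985.0 bar
Remaining pressure to be supplied by greenschist: 7.210×10^8 − 9.850×10^7 = 6.225×10^8 Pa
Additional depth in greenschist = 6.225×10^8 Pa / (2726 kg/m³ × 10 m/s²) = 22836 m
Total depth = 3989 m + 22836 m = 26825 m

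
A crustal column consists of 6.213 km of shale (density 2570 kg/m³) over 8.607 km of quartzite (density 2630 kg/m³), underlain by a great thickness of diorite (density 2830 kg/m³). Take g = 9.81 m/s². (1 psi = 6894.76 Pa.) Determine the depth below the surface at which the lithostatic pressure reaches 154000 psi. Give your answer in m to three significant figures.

39400 m

Pressure at base of upper layers: 2570×9.81×6213 + 2630×9.81×8607 = 3.787×10^8 Pa = 54926 psi
Remaining pressure to be supplied by diorite: 1.062×10^9 − 3.787×10^8 = 6.831×10^8 Pa
Additional depth in diorite = 6.831×10^8 Pa / (2830 kg/m³ × 9.81 m/s²) = 24605 m
Total depth = 14820 m + 24605 m = 39425 m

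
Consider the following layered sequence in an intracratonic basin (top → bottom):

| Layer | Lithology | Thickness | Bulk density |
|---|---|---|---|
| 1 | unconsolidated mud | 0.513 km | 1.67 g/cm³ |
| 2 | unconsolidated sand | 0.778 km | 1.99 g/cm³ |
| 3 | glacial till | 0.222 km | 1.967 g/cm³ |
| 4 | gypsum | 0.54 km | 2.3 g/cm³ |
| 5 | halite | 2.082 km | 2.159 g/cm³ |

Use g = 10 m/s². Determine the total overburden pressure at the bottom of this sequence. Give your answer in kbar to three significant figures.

unconsolidated mud: 1670 kg/m³ × 10 m/s² × 513 m = 8.567×10^6 Pa = 0.08567 kbar
unconsolidated sand: 1990 kg/m³ × 10 m/s² × 778 m = 1.548×10^7 Pa = 0.1548 kbar
glacial till: 1967 kg/m³ × 10 m/s² × 222 m = 4.367×10^6 Pa = 0.04367 kbar
gypsum: 2300 kg/m³ × 10 m/s² × 540 m = 1.242×10^7 Pa = 0.1242 kbar
halite: 2159 kg/m³ × 10 m/s² × 2082 m = 4.495×10^7 Pa = 0.4495 kbar
Total = 0.08567 + 0.1548 + 0.04367 + 0.1242 + 0.4495 = 0.85786 kbar

0.858 kbar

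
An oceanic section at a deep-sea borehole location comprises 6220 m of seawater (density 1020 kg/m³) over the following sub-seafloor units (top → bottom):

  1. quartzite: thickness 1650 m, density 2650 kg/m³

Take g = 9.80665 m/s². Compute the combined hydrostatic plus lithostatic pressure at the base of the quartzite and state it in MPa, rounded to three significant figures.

105 MPa

seawater: 1020 kg/m³ × 9.80665 m/s² × 6220 m = 6.222×10^7 Pa = 62.22 MPa
quartzite: 2650 kg/m³ × 9.80665 m/s² × 1650 m = 4.288×10^7 Pa = 42.88 MPa
Total = 62.22 + 42.88 = 105.10 MPa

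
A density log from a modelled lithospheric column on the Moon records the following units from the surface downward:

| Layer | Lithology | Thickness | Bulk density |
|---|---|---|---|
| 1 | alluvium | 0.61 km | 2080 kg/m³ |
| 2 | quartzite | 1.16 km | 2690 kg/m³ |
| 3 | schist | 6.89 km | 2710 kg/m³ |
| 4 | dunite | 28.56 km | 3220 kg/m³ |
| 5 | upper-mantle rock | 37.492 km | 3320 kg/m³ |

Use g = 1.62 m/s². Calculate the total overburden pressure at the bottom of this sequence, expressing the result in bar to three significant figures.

alluvium: 2080 kg/m³ × 1.62 m/s² × 610 m = 2.055×10^6 Pa = 20.55 bar
quartzite: 2690 kg/m³ × 1.62 m/s² × 1160 m = 5.055×10^6 Pa = 50.55 bar
schist: 2710 kg/m³ × 1.62 m/s² × 6890 m = 3.025×10^7 Pa = 302.5 bar
dunite: 3220 kg/m³ × 1.62 m/s² × 28560 m = 1.490×10^8 Pa = 1490 bar
upper-mantle rock: 3320 kg/m³ × 1.62 m/s² × 37492 m = 2.016×10^8 Pa = 2016 bar
Total = 20.55 + 50.55 + 302.5 + 1490 + 2016 = 3879.9 bar

3880 bar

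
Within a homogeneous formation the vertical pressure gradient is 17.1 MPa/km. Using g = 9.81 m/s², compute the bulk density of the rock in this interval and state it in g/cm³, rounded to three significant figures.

1.74 g/cm³

ρ = (dP/dz)/g = 17.1 MPa/km / 9.81 m/s² = 17100 Pa/m / 9.81 m/s² = 1743.1 kg/m³
= 1.743 g/cm³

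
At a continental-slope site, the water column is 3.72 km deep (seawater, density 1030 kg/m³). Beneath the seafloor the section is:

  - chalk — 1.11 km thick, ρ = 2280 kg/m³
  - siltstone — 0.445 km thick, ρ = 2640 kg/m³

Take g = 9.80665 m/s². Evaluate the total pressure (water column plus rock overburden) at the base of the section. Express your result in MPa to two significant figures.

seawater: 1030 kg/m³ × 9.80665 m/s² × 3720 m = 3.758×10^7 Pa = 37.58 MPa
chalk: 2280 kg/m³ × 9.80665 m/s² × 1110 m = 2.482×10^7 Pa = 24.82 MPa
siltstone: 2640 kg/m³ × 9.80665 m/s² × 445 m = 1.152×10^7 Pa = 11.52 MPa
Total = 37.58 + 24.82 + 11.52 = 73.915 MPa

74 MPa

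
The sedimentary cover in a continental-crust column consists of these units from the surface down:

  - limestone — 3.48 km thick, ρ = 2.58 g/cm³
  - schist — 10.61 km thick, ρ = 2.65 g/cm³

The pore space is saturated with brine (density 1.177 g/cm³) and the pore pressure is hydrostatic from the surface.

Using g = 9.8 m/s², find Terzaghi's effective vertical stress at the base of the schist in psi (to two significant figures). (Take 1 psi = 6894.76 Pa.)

Overburden (lithostatic) stress σ_v:
limestone: 2580 kg/m³ × 9.8 m/s² × 3480 m = 8.799×10^7 Pa = 87.99 MPa
schist: 2650 kg/m³ × 9.8 m/s² × 10610 m = 2.755×10^8 Pa = 275.5 MPa
Total = 87.99 + 275.5 = 363.53 MPa
Pore pressure P_p = 1177 kg/m³ × 9.8 m/s² × 14090 m = 1.625×10^8 Pa = 162.5 MPa
Effective stress σ' = σ_v − P_p = 363.5 − 162.5 = 201.01 MPa = 29154 psi

29000 psi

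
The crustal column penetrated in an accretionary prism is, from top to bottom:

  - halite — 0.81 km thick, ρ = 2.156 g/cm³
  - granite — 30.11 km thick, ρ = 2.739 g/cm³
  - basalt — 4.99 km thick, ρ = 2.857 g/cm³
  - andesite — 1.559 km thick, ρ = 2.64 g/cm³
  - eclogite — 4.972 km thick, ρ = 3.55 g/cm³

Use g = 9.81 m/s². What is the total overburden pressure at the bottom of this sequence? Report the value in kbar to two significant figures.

halite: 2156 kg/m³ × 9.81 m/s² × 810 m = 1.713×10^7 Pa = 0.1713 kbar
granite: 2739 kg/m³ × 9.81 m/s² × 30110 m = 8.090×10^8 Pa = 8.090 kbar
basalt: 2857 kg/m³ × 9.81 m/s² × 4990 m = 1.399×10^8 Pa = 1.399 kbar
andesite: 2640 kg/m³ × 9.81 m/s² × 1559 m = 4.038×10^7 Pa = 0.4038 kbar
eclogite: 3550 kg/m³ × 9.81 m/s² × 4972 m = 1.732×10^8 Pa = 1.732 kbar
Total = 0.1713 + 8.090 + 1.399 + 0.4038 + 1.732 = 11.796 kbar

12 kbar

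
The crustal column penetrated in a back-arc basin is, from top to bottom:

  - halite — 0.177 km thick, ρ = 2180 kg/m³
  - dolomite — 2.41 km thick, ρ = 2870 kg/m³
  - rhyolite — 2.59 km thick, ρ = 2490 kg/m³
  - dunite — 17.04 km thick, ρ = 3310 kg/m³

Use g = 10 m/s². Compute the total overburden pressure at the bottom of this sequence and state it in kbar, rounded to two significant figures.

halite: 2180 kg/m³ × 10 m/s² × 177 m = 3.859×10^6 Pa = 0.03859 kbar
dolomite: 2870 kg/m³ × 10 m/s² × 2410 m = 6.917×10^7 Pa = 0.6917 kbar
rhyolite: 2490 kg/m³ × 10 m/s² × 2590 m = 6.449×10^7 Pa = 0.6449 kbar
dunite: 3310 kg/m³ × 10 m/s² × 17040 m = 5.640×10^8 Pa = 5.640 kbar
Total = 0.03859 + 0.6917 + 0.6449 + 5.640 = 7.0154 kbar

7.0 kbar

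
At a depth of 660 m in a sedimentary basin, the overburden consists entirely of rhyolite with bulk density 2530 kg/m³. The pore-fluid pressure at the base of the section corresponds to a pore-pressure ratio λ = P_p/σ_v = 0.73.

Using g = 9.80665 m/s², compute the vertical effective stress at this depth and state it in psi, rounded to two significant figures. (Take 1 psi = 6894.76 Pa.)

640 psi

Overburden (lithostatic) stress σ_v:
rhyolite: 2530 kg/m³ × 9.80665 m/s² × 660 m = 1.638×10^7 Pa = 16.38 MPa
Pore pressure P_p = λ·σ_v = 0.73 × 16.38 MPa = 11.95 MPa
Effective stress σ' = σ_v − P_p = 16.38 − 11.95 = 4.4213 MPa = 641.25 psi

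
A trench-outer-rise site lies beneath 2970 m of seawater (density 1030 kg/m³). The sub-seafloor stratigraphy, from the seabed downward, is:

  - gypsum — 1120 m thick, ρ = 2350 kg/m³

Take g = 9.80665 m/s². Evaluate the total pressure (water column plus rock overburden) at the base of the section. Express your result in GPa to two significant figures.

seawater: 1030 kg/m³ × 9.80665 m/s² × 2970 m = 3.000×10^7 Pa = 0.03000 GPa
gypsum: 2350 kg/m³ × 9.80665 m/s² × 1120 m = 2.581×10^7 Pa = 0.02581 GPa
Total = 0.03000 + 0.02581 = 0.055811 GPa

0.056 GPa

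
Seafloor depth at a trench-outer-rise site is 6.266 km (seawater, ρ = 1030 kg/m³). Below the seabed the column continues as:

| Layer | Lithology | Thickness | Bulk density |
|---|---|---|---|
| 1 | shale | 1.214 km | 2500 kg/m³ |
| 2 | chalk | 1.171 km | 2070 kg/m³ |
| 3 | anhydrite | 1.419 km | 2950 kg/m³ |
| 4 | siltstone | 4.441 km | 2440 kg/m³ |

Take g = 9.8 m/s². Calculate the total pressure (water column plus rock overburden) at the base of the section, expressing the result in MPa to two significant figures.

260 MPa

seawater: 1030 kg/m³ × 9.8 m/s² × 6266 m = 6.325×10^7 Pa = 63.25 MPa
shale: 2500 kg/m³ × 9.8 m/s² × 1214 m = 2.974×10^7 Pa = 29.74 MPa
chalk: 2070 kg/m³ × 9.8 m/s² × 1171 m = 2.375×10^7 Pa = 23.75 MPa
anhydrite: 2950 kg/m³ × 9.8 m/s² × 1419 m = 4.102×10^7 Pa = 41.02 MPa
siltstone: 2440 kg/m³ × 9.8 m/s² × 4441 m = 1.062×10^8 Pa = 106.2 MPa
Total = 63.25 + 29.74 + 23.75 + 41.02 + 106.2 = 263.96 MPa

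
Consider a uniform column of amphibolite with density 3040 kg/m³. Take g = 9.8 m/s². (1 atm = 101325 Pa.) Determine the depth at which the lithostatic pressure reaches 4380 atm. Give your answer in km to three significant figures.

14.9 km

h = P/(ρg) = 4380 atm / (3040 kg/m³ × 9.8 m/s²) = 4.438×10^8 Pa / 29792 Pa/m = 14897 m
= 14.897 km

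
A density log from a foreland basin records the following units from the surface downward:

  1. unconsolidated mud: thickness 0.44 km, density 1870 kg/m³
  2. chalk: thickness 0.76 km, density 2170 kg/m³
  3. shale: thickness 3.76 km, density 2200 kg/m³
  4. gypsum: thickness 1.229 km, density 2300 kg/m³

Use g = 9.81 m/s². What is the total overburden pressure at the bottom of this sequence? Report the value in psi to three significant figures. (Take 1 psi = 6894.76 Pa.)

unconsolidated mud: 1870 kg/m³ × 9.81 m/s² × 440 m = 8.072×10^6 Pa = 1171 psi
chalk: 2170 kg/m³ × 9.81 m/s² × 760 m = 1.618×10^7 Pa = 2347 psi
shale: 2200 kg/m³ × 9.81 m/s² × 3760 m = 8.115×10^7 Pa = 11770 psi
gypsum: 2300 kg/m³ × 9.81 m/s² × 1229 m = 2.773×10^7 Pa = 4022 psi
Total = 1171 + 2347 + 11770 + 4022 = 19309 psi

19300 psi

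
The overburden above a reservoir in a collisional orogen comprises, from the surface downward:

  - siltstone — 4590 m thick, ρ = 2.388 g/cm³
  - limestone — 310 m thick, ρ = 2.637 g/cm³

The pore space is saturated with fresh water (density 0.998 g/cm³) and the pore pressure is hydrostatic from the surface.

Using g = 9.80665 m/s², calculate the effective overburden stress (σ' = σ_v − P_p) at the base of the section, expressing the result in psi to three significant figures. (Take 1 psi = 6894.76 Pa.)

Overburden (lithostatic) stress σ_v:
siltstone: 2388 kg/m³ × 9.80665 m/s² × 4590 m = 1.075×10^8 Pa = 107.5 MPa
limestone: 2637 kg/m³ × 9.80665 m/s² × 310 m = 8.017×10^6 Pa = 8.017 MPa
Total = 107.5 + 8.017 = 115.51 MPa
Pore pressure P_p = 998 kg/m³ × 9.80665 m/s² × 4900 m = 4.796×10^7 Pa = 47.96 MPa
Effective stress σ' = σ_v − P_p = 115.5 − 47.96 = 67.550 MPa = 9797.3 psi

9800 psi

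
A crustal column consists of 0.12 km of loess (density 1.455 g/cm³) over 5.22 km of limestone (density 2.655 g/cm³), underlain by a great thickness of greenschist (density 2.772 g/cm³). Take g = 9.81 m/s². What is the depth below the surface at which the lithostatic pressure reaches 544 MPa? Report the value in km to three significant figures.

20.3 km

Pressure at base of upper layers: 1455×9.81×120 + 2655×9.81×5220 = 1.377×10^8 Pa = 137.7 MPa
Remaining pressure to be supplied by greenschist: 5.440×10^8 − 1.377×10^8 = 4.063×10^8 Pa
Additional depth in greenschist = 4.063×10^8 Pa / (2772 kg/m³ × 9.81 m/s²) = 14942 m
Total depth = 5340 m + 14942 m = 20282 m
= 20.282 km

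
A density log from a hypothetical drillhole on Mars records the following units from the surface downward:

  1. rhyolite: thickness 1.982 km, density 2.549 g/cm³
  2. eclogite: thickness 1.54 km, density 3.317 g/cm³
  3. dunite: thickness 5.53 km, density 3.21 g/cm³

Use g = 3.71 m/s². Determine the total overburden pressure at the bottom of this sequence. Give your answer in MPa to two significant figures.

rhyolite: 2549 kg/m³ × 3.71 m/s² × 1982 m = 1.874×10^7 Pa = 18.74 MPa
eclogite: 3317 kg/m³ × 3.71 m/s² × 1540 m = 1.895×10^7 Pa = 18.95 MPa
dunite: 3210 kg/m³ × 3.71 m/s² × 5530 m = 6.586×10^7 Pa = 65.86 MPa
Total = 18.74 + 18.95 + 65.86 = 103.55 MPa

100 MPa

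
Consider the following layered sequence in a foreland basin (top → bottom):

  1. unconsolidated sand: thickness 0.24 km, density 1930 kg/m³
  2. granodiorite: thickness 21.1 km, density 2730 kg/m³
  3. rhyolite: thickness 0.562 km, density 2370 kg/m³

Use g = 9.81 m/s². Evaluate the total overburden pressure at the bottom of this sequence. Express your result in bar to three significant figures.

5830 bar

unconsolidated sand: 1930 kg/m³ × 9.81 m/s² × 240 m = 4.544×10^6 Pa = 45.44 bar
granodiorite: 2730 kg/m³ × 9.81 m/s² × 21100 m = 5.651×10^8 Pa = 5651 bar
rhyolite: 2370 kg/m³ × 9.81 m/s² × 562 m = 1.307×10^7 Pa = 130.7 bar
Total = 45.44 + 5651 + 130.7 = 5827.0 bar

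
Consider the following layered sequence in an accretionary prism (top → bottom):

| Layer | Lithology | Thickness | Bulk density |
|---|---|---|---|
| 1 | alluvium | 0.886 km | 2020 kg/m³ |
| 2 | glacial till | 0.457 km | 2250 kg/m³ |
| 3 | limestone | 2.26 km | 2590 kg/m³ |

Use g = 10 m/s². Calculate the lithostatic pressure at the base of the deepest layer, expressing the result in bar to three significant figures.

867 bar

alluvium: 2020 kg/m³ × 10 m/s² × 886 m = 1.790×10^7 Pa = 179.0 bar
glacial till: 2250 kg/m³ × 10 m/s² × 457 m = 1.028×10^7 Pa = 102.8 bar
limestone: 2590 kg/m³ × 10 m/s² × 2260 m = 5.853×10^7 Pa = 585.3 bar
Total = 179.0 + 102.8 + 585.3 = 867.14 bar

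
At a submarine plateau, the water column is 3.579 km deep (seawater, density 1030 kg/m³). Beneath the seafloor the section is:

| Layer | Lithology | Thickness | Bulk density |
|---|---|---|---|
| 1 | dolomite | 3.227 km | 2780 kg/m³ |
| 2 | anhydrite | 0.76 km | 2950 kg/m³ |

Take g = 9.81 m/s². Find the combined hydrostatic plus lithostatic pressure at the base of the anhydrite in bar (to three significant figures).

seawater: 1030 kg/m³ × 9.81 m/s² × 3579 m = 3.616×10^7 Pa = 361.6 bar
dolomite: 2780 kg/m³ × 9.81 m/s² × 3227 m = 8.801×10^7 Pa = 880.1 bar
anhydrite: 2950 kg/m³ × 9.81 m/s² × 760 m = 2.199×10^7 Pa = 219.9 bar
Total = 361.6 + 880.1 + 219.9 = 1461.6 bar

1460 bar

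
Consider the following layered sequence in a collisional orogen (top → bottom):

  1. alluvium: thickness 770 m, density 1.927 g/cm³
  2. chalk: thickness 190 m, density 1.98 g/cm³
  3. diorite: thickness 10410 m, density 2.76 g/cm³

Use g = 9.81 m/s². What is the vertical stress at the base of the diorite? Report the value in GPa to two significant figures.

0.30 GPa

alluvium: 1927 kg/m³ × 9.81 m/s² × 770 m = 1.456×10^7 Pa = 0.01456 GPa
chalk: 1980 kg/m³ × 9.81 m/s² × 190 m = 3.691×10^6 Pa = 3.691×10^-3 GPa
diorite: 2760 kg/m³ × 9.81 m/s² × 10410 m = 2.819×10^8 Pa = 0.2819 GPa
Total = 0.01456 + 3.691×10^-3 + 0.2819 = 0.30010 GPa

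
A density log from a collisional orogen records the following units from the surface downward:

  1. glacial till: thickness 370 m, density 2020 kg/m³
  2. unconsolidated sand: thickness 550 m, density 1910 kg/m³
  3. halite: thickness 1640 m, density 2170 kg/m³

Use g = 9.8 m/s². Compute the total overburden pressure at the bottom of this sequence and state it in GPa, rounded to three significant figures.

glacial till: 2020 kg/m³ × 9.8 m/s² × 370 m = 7.325×10^6 Pa = 7.325×10^-3 GPa
unconsolidated sand: 1910 kg/m³ × 9.8 m/s² × 550 m = 1.029×10^7 Pa = 0.01029 GPa
halite: 2170 kg/m³ × 9.8 m/s² × 1640 m = 3.488×10^7 Pa = 0.03488 GPa
Total = 7.325×10^-3 + 0.01029 + 0.03488 = 0.052496 GPa

0.0525 GPa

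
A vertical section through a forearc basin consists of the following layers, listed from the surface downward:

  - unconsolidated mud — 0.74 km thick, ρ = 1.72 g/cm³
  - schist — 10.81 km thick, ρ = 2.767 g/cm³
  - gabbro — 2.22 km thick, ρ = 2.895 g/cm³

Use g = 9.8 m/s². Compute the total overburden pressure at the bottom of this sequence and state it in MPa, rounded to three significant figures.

unconsolidated mud: 1720 kg/m³ × 9.8 m/s² × 740 m = 1.247×10^7 Pa = 12.47 MPa
schist: 2767 kg/m³ × 9.8 m/s² × 10810 m = 2.931×10^8 Pa = 293.1 MPa
gabbro: 2895 kg/m³ × 9.8 m/s² × 2220 m = 6.298×10^7 Pa = 62.98 MPa
Total = 12.47 + 293.1 + 62.98 = 368.59 MPa

369 MPa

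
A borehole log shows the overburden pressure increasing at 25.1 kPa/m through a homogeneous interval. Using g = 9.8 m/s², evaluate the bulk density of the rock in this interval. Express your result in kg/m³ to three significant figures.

2560 kg/m³

ρ = (dP/dz)/g = 25.1 kPa/m / 9.8 m/s² = 25100 Pa/m / 9.8 m/s² = 2561.2 kg/m³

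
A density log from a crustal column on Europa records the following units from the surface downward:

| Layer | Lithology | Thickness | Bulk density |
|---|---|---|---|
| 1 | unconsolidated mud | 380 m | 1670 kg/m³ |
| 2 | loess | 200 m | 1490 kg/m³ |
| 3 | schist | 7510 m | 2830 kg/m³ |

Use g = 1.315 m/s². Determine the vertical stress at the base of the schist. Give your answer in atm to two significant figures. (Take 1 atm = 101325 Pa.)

290 atm

unconsolidated mud: 1670 kg/m³ × 1.315 m/s² × 380 m = 8.345×10^5 Pa = 8.236 atm
loess: 1490 kg/m³ × 1.315 m/s² × 200 m = 3.919×10^5 Pa = 3.867 atm
schist: 2830 kg/m³ × 1.315 m/s² × 7510 m = 2.795×10^7 Pa = 275.8 atm
Total = 8.236 + 3.867 + 275.8 = 287.93 atm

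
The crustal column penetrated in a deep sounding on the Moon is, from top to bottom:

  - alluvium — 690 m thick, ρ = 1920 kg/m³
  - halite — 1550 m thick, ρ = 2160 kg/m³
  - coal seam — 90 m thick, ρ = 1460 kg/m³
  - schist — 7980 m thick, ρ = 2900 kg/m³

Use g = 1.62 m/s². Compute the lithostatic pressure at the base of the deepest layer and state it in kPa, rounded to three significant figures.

45300 kPa

alluvium: 1920 kg/m³ × 1.62 m/s² × 690 m = 2.146×10^6 Pa = 2146 kPa
halite: 2160 kg/m³ × 1.62 m/s² × 1550 m = 5.424×10^6 Pa = 5424 kPa
coal seam: 1460 kg/m³ × 1.62 m/s² × 90 m = 2.129×10^5 Pa = 212.9 kPa
schist: 2900 kg/m³ × 1.62 m/s² × 7980 m = 3.749×10^7 Pa = 37490 kPa
Total = 2146 + 5424 + 212.9 + 37490 = 45273 kPa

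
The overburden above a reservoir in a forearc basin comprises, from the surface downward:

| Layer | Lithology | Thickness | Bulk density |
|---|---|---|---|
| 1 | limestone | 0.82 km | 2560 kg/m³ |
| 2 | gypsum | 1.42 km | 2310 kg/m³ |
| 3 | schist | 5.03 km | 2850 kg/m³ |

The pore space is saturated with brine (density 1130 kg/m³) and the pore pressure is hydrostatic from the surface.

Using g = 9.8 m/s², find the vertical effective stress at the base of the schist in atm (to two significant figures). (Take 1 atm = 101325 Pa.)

1100 atm

Overburden (lithostatic) stress σ_v:
limestone: 2560 kg/m³ × 9.8 m/s² × 820 m = 2.057×10^7 Pa = 20.57 MPa
gypsum: 2310 kg/m³ × 9.8 m/s² × 1420 m = 3.215×10^7 Pa = 32.15 MPa
schist: 2850 kg/m³ × 9.8 m/s² × 5030 m = 1.405×10^8 Pa = 140.5 MPa
Total = 20.57 + 32.15 + 140.5 = 193.21 MPa
Pore pressure P_p = 1130 kg/m³ × 9.8 m/s² × 7270 m = 8.051×10^7 Pa = 80.51 MPa
Effective stress σ' = σ_v − P_p = 193.2 − 80.51 = 112.70 MPa = 1112.2 atm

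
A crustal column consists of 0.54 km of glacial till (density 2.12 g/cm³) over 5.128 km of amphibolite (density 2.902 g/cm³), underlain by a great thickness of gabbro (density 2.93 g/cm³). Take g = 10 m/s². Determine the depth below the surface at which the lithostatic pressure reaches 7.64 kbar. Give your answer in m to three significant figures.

26300 m

Pressure at base of upper layers: 2120×10×540 + 2902×10×5128 = 1.603×10^8 Pa = 1.603 kbar
Remaining pressure to be supplied by gabbro: 7.640×10^8 − 1.603×10^8 = 6.037×10^8 Pa
Additional depth in gabbro = 6.037×10^8 Pa / (2930 kg/m³ × 10 m/s²) = 20605 m
Total depth = 5668 m + 20605 m = 26273 m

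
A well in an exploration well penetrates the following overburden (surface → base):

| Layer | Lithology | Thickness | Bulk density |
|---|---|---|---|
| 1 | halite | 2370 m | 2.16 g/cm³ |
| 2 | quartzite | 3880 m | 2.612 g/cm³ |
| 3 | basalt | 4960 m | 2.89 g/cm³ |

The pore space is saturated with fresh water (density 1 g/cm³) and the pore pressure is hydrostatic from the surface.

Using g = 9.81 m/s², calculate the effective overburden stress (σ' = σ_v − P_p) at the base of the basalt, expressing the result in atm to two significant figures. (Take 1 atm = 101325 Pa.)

Overburden (lithostatic) stress σ_v:
halite: 2160 kg/m³ × 9.81 m/s² × 2370 m = 5.022×10^7 Pa = 50.22 MPa
quartzite: 2612 kg/m³ × 9.81 m/s² × 3880 m = 9.942×10^7 Pa = 99.42 MPa
basalt: 2890 kg/m³ × 9.81 m/s² × 4960 m = 1.406×10^8 Pa = 140.6 MPa
Total = 50.22 + 99.42 + 140.6 = 290.26 MPa
Pore pressure P_p = 1000 kg/m³ × 9.81 m/s² × 11210 m = 1.100×10^8 Pa = 110.0 MPa
Effective stress σ' = σ_v − P_p = 290.3 − 110.0 = 180.29 MPa = 1779.3 atm

1800 atm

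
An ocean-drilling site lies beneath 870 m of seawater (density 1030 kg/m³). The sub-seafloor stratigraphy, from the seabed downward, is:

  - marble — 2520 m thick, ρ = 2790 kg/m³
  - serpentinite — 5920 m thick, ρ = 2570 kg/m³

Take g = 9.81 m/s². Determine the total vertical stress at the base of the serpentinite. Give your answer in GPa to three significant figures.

0.227 GPa

seawater: 1030 kg/m³ × 9.81 m/s² × 870 m = 8.791×10^6 Pa = 8.791×10^-3 GPa
marble: 2790 kg/m³ × 9.81 m/s² × 2520 m = 6.897×10^7 Pa = 0.06897 GPa
serpentinite: 2570 kg/m³ × 9.81 m/s² × 5920 m = 1.493×10^8 Pa = 0.1493 GPa
Total = 8.791×10^-3 + 0.06897 + 0.1493 = 0.22702 GPa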